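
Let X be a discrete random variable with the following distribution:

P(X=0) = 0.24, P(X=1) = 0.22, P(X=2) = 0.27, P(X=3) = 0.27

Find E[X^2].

3.73

E[X^2] = Σ x^2·P(X=x)
 = 0·0.24 + 1·0.22 + 4·0.27 + 9·0.27
 = 0 + 0.22 + 1.08 + 2.43
 = 3.73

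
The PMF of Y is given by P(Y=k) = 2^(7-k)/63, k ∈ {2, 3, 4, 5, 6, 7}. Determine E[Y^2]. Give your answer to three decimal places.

9.857

E[Y^2] = Σ y^2·P(Y=y)
 = 4·32/63 + 9·16/63 + 16·8/63 + 25·4/63 + 36·2/63 + 49·1/63
 = 128/63 + 16/7 + 128/63 + 100/63 + 8/7 + 7/9
 = 69/7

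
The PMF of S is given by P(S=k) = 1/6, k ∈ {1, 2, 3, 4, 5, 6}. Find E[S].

E[S] = Σ s·P(S=s)
 = 1·1/6 + 2·1/6 + 3·1/6 + 4·1/6 + 5·1/6 + 6·1/6
 = 1/6 + 1/3 + 1/2 + 2/3 + 5/6 + 1
 = 7/2

3.5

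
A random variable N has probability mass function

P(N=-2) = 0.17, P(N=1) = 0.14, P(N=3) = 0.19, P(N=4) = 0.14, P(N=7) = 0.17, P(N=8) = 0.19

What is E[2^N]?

74.4825

E[2^N] = Σ 2^n·P(N=n)
 = 0.25·0.17 + 2·0.14 + 8·0.19 + 16·0.14 + 128·0.17 + 256·0.19
 = 0.0425 + 0.28 + 1.52 + 2.24 + 21.76 + 48.64
 = 74.4825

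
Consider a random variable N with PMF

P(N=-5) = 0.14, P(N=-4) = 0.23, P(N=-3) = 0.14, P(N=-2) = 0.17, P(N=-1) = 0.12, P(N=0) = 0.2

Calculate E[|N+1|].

E[|N+1|] = Σ |n+1|·P(N=n)
 = 4·0.14 + 3·0.23 + 2·0.14 + 1·0.17 + 0·0.12 + 1·0.2
 = 0.56 + 0.69 + 0.28 + 0.17 + 0 + 0.2
 = 1.9

1.9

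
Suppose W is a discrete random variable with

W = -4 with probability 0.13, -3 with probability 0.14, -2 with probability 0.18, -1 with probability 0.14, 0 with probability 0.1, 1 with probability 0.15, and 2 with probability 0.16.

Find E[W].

-0.97

E[W] = Σ w·P(W=w)
 = (-4)·0.13 + (-3)·0.14 + (-2)·0.18 + (-1)·0.14 + 0·0.1 + 1·0.15 + 2·0.16
 = (-0.52) + (-0.42) + (-0.36) + (-0.14) + 0 + 0.15 + 0.32
 = -0.97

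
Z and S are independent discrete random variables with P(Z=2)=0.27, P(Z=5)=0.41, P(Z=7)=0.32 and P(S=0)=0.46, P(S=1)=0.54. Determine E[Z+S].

5.37

E[Z+S] = Σ_z Σ_s (z+s) · P(Z=z)P(S=s)
 = 2·0.1242 + 3·0.1458 + 5·0.1886 + 6·0.2214 + 7·0.1472 + 8·0.1728
 = 0.2484 + 0.4374 + 0.943 + 1.3284 + 1.0304 + 1.3824
 = 5.37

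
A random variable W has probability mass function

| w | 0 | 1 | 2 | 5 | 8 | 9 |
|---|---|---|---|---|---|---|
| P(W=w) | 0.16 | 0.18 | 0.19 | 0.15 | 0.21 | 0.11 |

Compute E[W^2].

27.04

E[W^2] = Σ w^2·P(W=w)
 = 0·0.16 + 1·0.18 + 4·0.19 + 25·0.15 + 64·0.21 + 81·0.11
 = 0 + 0.18 + 0.76 + 3.75 + 13.44 + 8.91
 = 27.04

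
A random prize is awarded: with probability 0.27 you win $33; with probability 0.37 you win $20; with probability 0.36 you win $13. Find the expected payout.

E[payout] = 33·0.27 + 20·0.37 + 13·0.36
 = 8.91 + 7.4 + 4.68
 = 20.99

20.99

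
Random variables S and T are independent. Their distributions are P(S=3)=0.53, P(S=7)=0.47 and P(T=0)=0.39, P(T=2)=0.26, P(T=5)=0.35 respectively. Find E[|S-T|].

E[|S-T|] = Σ_s Σ_t |s-t| · P(S=s)P(T=t)
 = 3·0.2067 + 1·0.1378 + 2·0.1855 + 7·0.1833 + 5·0.1222 + 2·0.1645
 = 0.6201 + 0.1378 + 0.371 + 1.2831 + 0.611 + 0.329
 = 3.352

3.352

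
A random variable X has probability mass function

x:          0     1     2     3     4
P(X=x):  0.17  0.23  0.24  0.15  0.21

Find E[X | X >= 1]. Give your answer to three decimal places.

P(X >= 1) = 0.23 + 0.24 + 0.15 + 0.21 = 0.83.
E[X | X >= 1] = [1·0.23 + 2·0.24 + 3·0.15 + 4·0.21] / 0.83
 = 2 / 0.83
 = 200/83

2.410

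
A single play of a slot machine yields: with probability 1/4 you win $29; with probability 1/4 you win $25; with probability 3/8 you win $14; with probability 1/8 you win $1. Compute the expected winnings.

18.875

E[payout] = 29·1/4 + 25·1/4 + 14·3/8 + 1·1/8
 = 29/4 + 25/4 + 21/4 + 1/8
 = 151/8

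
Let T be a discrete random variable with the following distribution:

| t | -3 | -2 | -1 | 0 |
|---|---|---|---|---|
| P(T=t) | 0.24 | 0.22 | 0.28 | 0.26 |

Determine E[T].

E[T] = Σ t·P(T=t)
 = (-3)·0.24 + (-2)·0.22 + (-1)·0.28 + 0·0.26
 = (-0.72) + (-0.44) + (-0.28) + 0
 = -1.44

-1.44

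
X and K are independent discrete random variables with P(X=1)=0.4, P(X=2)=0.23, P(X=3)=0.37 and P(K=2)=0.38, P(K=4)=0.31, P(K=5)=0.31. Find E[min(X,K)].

1.8294

E[min(X,K)] = Σ_x Σ_k min(x,k) · P(X=x)P(K=k)
 = 1·0.152 + 1·0.124 + 1·0.124 + 2·0.0874 + 2·0.0713 + 2·0.0713 + 2·0.1406 + 3·0.1147 + 3·0.1147
 = 0.152 + 0.124 + 0.124 + 0.1748 + 0.1426 + 0.1426 + 0.2812 + 0.3441 + 0.3441
 = 1.8294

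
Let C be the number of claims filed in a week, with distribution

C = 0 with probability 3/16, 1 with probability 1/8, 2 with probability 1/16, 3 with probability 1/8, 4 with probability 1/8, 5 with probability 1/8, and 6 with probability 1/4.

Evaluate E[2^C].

23.6875

E[2^C] = Σ 2^c·P(C=c)
 = 1·3/16 + 2·1/8 + 4·1/16 + 8·1/8 + 16·1/8 + 32·1/8 + 64·1/4
 = 3/16 + 1/4 + 1/4 + 1 + 2 + 4 + 16
 = 379/16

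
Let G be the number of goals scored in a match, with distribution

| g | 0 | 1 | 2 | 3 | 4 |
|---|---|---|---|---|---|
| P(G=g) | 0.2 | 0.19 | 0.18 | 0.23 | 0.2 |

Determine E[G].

E[G] = Σ g·P(G=g)
 = 0·0.2 + 1·0.19 + 2·0.18 + 3·0.23 + 4·0.2
 = 0 + 0.19 + 0.36 + 0.69 + 0.8
 = 2.04

2.04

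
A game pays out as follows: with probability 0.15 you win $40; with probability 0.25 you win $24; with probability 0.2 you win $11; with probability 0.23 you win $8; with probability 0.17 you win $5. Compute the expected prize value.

16.89

E[payout] = 40·0.15 + 24·0.25 + 11·0.2 + 8·0.23 + 5·0.17
 = 6 + 6 + 2.2 + 1.84 + 0.85
 = 16.89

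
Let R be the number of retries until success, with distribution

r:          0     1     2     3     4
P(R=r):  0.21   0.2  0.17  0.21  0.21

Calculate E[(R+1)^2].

E[(R+1)^2] = Σ (r+1)^2·P(R=r)
 = 1·0.21 + 4·0.2 + 9·0.17 + 16·0.21 + 25·0.21
 = 0.21 + 0.8 + 1.53 + 3.36 + 5.25
 = 11.15

11.15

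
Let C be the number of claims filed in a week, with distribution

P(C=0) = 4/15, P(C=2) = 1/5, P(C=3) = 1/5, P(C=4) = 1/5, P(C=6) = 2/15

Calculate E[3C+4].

11.8

E[3C+4] = Σ (3c+4)·P(C=c)
 = 4·4/15 + 10·1/5 + 13·1/5 + 16·1/5 + 22·2/15
 = 16/15 + 2 + 13/5 + 16/5 + 44/15
 = 59/5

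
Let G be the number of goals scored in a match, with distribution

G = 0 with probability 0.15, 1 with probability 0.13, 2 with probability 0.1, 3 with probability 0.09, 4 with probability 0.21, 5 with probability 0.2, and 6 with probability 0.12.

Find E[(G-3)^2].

E[(G-3)^2] = Σ (g-3)^2·P(G=g)
 = 9·0.15 + 4·0.13 + 1·0.1 + 0·0.09 + 1·0.21 + 4·0.2 + 9·0.12
 = 1.35 + 0.52 + 0.1 + 0 + 0.21 + 0.8 + 1.08
 = 4.06

4.06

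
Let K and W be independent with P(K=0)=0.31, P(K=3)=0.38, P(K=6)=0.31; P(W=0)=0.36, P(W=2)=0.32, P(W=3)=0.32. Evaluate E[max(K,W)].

3.496

E[max(K,W)] = Σ_k Σ_w max(k,w) · P(K=k)P(W=w)
 = 0·0.1116 + 2·0.0992 + 3·0.0992 + 3·0.1368 + 3·0.1216 + 3·0.1216 + 6·0.1116 + 6·0.0992 + 6·0.0992
 = 0 + 0.1984 + 0.2976 + 0.4104 + 0.3648 + 0.3648 + 0.6696 + 0.5952 + 0.5952
 = 3.496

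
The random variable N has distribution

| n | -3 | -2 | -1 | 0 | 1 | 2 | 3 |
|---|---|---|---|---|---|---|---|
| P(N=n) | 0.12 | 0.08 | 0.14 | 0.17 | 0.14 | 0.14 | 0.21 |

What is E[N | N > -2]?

1.1375

P(N > -2) = 0.14 + 0.17 + 0.14 + 0.14 + 0.21 = 0.8.
E[N | N > -2] = [(-1)·0.14 + 0·0.17 + 1·0.14 + 2·0.14 + 3·0.21] / 0.8
 = 0.91 / 0.8
 = 91/80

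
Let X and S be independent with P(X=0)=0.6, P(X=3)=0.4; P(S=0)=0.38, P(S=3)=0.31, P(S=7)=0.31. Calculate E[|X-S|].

2.812

E[|X-S|] = Σ_x Σ_s |x-s| · P(X=x)P(S=s)
 = 0·0.228 + 3·0.186 + 7·0.186 + 3·0.152 + 0·0.124 + 4·0.124
 = 0 + 0.558 + 1.302 + 0.456 + 0 + 0.496
 = 2.812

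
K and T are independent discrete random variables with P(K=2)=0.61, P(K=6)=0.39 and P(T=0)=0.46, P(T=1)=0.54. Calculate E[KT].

1.9224

E[KT] = Σ_k Σ_t kt · P(K=k)P(T=t)
 = 0·0.2806 + 2·0.3294 + 0·0.1794 + 6·0.2106
 = 0 + 0.6588 + 0 + 1.2636
 = 1.9224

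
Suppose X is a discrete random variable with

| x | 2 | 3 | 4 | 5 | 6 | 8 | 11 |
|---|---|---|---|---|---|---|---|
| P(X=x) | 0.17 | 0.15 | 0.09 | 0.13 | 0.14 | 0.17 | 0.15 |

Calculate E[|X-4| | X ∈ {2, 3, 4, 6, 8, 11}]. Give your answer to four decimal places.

2.8736

P(X ∈ {2, 3, 4, 6, 8, 11}) = 0.17 + 0.15 + 0.09 + 0.14 + 0.17 + 0.15 = 0.87.
E[|X-4| | X ∈ {2, 3, 4, 6, 8, 11}] = [2·0.17 + 1·0.15 + 0·0.09 + 2·0.14 + 4·0.17 + 7·0.15] / 0.87
 = 2.5 / 0.87
 = 250/87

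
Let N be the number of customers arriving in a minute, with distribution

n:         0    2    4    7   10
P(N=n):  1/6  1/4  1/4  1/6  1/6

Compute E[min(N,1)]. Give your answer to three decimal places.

0.833

E[min(N,1)] = Σ min(n,1)·P(N=n)
 = 0·1/6 + 1·1/4 + 1·1/4 + 1·1/6 + 1·1/6
 = 0 + 1/4 + 1/4 + 1/6 + 1/6
 = 5/6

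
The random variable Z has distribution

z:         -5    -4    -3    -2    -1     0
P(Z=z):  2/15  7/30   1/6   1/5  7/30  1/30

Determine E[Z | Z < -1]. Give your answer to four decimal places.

P(Z < -1) = 2/15 + 7/30 + 1/6 + 1/5 = 11/15.
E[Z | Z < -1] = [(-5)·2/15 + (-4)·7/30 + (-3)·1/6 + (-2)·1/5] / (11/15)
 = -5/2 / (11/15)
 = -75/22

-3.4091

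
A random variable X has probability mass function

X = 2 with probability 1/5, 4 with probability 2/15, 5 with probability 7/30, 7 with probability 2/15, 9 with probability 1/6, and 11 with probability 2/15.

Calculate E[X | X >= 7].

9

P(X >= 7) = 2/15 + 1/6 + 2/15 = 13/30.
E[X | X >= 7] = [7·2/15 + 9·1/6 + 11·2/15] / (13/30)
 = 39/10 / (13/30)
 = 9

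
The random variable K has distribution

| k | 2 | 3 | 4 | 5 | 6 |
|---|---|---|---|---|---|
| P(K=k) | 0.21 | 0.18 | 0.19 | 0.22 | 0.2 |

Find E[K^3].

E[K^3] = Σ k^3·P(K=k)
 = 8·0.21 + 27·0.18 + 64·0.19 + 125·0.22 + 216·0.2
 = 1.68 + 4.86 + 12.16 + 27.5 + 43.2
 = 89.4

89.4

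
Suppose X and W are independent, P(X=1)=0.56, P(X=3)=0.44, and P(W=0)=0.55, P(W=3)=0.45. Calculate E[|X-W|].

1.538

E[|X-W|] = Σ_x Σ_w |x-w| · P(X=x)P(W=w)
 = 1·0.308 + 2·0.252 + 3·0.242 + 0·0.198
 = 0.308 + 0.504 + 0.726 + 0
 = 1.538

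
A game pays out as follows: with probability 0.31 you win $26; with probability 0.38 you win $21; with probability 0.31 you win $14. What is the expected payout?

20.38

E[payout] = 26·0.31 + 21·0.38 + 14·0.31
 = 8.06 + 7.98 + 4.34
 = 20.38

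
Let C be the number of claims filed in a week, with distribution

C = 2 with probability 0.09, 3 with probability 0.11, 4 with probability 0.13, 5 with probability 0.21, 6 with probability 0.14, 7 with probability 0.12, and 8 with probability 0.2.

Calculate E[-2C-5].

E[-2C-5] = Σ (-2c-5)·P(C=c)
 = (-9)·0.09 + (-11)·0.11 + (-13)·0.13 + (-15)·0.21 + (-17)·0.14 + (-19)·0.12 + (-21)·0.2
 = (-0.81) + (-1.21) + (-1.69) + (-3.15) + (-2.38) + (-2.28) + (-4.2)
 = -15.72

-15.72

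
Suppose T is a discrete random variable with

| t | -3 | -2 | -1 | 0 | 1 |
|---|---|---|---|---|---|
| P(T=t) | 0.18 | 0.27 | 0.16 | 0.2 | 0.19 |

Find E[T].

E[T] = Σ t·P(T=t)
 = (-3)·0.18 + (-2)·0.27 + (-1)·0.16 + 0·0.2 + 1·0.19
 = (-0.54) + (-0.54) + (-0.16) + 0 + 0.19
 = -1.05

-1.05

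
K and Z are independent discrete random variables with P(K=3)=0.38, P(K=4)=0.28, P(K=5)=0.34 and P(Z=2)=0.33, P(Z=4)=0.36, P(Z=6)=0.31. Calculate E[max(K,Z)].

E[max(K,Z)] = Σ_k Σ_z max(k,z) · P(K=k)P(Z=z)
 = 3·0.1254 + 4·0.1368 + 6·0.1178 + 4·0.0924 + 4·0.1008 + 6·0.0868 + 5·0.1122 + 5·0.1224 + 6·0.1054
 = 0.3762 + 0.5472 + 0.7068 + 0.3696 + 0.4032 + 0.5208 + 0.561 + 0.612 + 0.6324
 = 4.7292

4.7292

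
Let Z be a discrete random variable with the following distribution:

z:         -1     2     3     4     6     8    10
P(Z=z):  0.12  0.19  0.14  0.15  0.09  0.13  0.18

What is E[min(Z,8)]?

4.3

E[min(Z,8)] = Σ min(z,8)·P(Z=z)
 = (-1)·0.12 + 2·0.19 + 3·0.14 + 4·0.15 + 6·0.09 + 8·0.13 + 8·0.18
 = (-0.12) + 0.38 + 0.42 + 0.6 + 0.54 + 1.04 + 1.44
 = 4.3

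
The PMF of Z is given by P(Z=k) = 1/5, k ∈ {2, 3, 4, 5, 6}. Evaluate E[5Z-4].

16

E[5Z-4] = Σ (5z-4)·P(Z=z)
 = 6·1/5 + 11·1/5 + 16·1/5 + 21·1/5 + 26·1/5
 = 6/5 + 11/5 + 16/5 + 21/5 + 26/5
 = 16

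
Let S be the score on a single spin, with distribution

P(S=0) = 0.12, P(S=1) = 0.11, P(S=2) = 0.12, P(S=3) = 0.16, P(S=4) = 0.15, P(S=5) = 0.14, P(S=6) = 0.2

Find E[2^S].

E[2^S] = Σ 2^s·P(S=s)
 = 1·0.12 + 2·0.11 + 4·0.12 + 8·0.16 + 16·0.15 + 32·0.14 + 64·0.2
 = 0.12 + 0.22 + 0.48 + 1.28 + 2.4 + 4.48 + 12.8
 = 21.78

21.78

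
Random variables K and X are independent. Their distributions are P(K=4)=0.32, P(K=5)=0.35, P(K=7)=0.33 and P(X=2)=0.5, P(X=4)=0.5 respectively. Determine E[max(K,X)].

5.34

E[max(K,X)] = Σ_k Σ_x max(k,x) · P(K=k)P(X=x)
 = 4·0.16 + 4·0.16 + 5·0.175 + 5·0.175 + 7·0.165 + 7·0.165
 = 0.64 + 0.64 + 0.875 + 0.875 + 1.155 + 1.155
 = 5.34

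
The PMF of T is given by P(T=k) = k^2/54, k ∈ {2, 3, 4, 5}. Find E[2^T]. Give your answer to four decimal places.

E[2^T] = Σ 2^t·P(T=t)
 = 4·2/27 + 8·1/6 + 16·8/27 + 32·25/54
 = 8/27 + 4/3 + 128/27 + 400/27
 = 572/27

21.1852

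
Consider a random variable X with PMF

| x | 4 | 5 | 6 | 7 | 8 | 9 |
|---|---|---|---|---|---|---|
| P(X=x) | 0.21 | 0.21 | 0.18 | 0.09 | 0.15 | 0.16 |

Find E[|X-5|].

E[|X-5|] = Σ |x-5|·P(X=x)
 = 1·0.21 + 0·0.21 + 1·0.18 + 2·0.09 + 3·0.15 + 4·0.16
 = 0.21 + 0 + 0.18 + 0.18 + 0.45 + 0.64
 = 1.66

1.66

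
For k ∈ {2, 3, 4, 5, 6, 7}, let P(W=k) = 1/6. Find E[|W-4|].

1.5

E[|W-4|] = Σ |w-4|·P(W=w)
 = 2·1/6 + 1·1/6 + 0·1/6 + 1·1/6 + 2·1/6 + 3·1/6
 = 1/3 + 1/6 + 0 + 1/6 + 1/3 + 1/2
 = 3/2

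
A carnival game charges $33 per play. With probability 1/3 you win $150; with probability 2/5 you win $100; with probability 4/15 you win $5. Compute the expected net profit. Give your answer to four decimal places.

E[payout] = 150·1/3 + 100·2/5 + 5·4/15
 = 50 + 40 + 4/3
 = 274/3
Net = 274/3 - 33 = 175/3

58.3333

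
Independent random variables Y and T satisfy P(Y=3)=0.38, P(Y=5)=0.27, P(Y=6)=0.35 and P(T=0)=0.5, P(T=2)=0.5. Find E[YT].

4.59

E[YT] = Σ_y Σ_t yt · P(Y=y)P(T=t)
 = 0·0.19 + 6·0.19 + 0·0.135 + 10·0.135 + 0·0.175 + 12·0.175
 = 0 + 1.14 + 0 + 1.35 + 0 + 2.1
 = 4.59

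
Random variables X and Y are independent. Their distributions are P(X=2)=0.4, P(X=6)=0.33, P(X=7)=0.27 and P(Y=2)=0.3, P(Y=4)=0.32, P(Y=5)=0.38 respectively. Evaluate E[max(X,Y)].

5.382

E[max(X,Y)] = Σ_x Σ_y max(x,y) · P(X=x)P(Y=y)
 = 2·0.12 + 4·0.128 + 5·0.152 + 6·0.099 + 6·0.1056 + 6·0.1254 + 7·0.081 + 7·0.0864 + 7·0.1026
 = 0.24 + 0.512 + 0.76 + 0.594 + 0.6336 + 0.7524 + 0.567 + 0.6048 + 0.7182
 = 5.382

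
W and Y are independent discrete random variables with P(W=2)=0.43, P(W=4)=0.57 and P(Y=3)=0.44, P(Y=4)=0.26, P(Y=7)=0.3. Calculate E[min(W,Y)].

2.8892

E[min(W,Y)] = Σ_w Σ_y min(w,y) · P(W=w)P(Y=y)
 = 2·0.1892 + 2·0.1118 + 2·0.129 + 3·0.2508 + 4·0.1482 + 4·0.171
 = 0.3784 + 0.2236 + 0.258 + 0.7524 + 0.5928 + 0.684
 = 2.8892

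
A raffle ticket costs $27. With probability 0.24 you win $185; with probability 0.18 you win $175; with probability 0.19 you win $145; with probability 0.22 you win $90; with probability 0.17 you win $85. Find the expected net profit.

E[payout] = 185·0.24 + 175·0.18 + 145·0.19 + 90·0.22 + 85·0.17
 = 44.4 + 31.5 + 27.55 + 19.8 + 14.45
 = 137.7
Net = 137.7 - 27 = 110.7

110.7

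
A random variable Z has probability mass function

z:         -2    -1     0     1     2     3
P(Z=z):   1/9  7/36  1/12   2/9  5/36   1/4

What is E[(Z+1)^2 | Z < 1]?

0.5

P(Z < 1) = 1/9 + 7/36 + 1/12 = 7/18.
E[(Z+1)^2 | Z < 1] = [1·1/9 + 0·7/36 + 1·1/12] / (7/18)
 = 7/36 / (7/18)
 = 1/2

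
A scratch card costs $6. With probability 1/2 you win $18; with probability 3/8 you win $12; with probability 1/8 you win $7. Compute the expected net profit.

8.375

E[payout] = 18·1/2 + 12·3/8 + 7·1/8
 = 9 + 9/2 + 7/8
 = 115/8
Net = 115/8 - 6 = 67/8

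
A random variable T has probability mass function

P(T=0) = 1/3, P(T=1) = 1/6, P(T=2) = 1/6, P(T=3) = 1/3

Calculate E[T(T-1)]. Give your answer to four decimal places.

E[T(T-1)] = Σ t(t-1)·P(T=t)
 = 0·1/3 + 0·1/6 + 2·1/6 + 6·1/3
 = 0 + 0 + 1/3 + 2
 = 7/3

2.3333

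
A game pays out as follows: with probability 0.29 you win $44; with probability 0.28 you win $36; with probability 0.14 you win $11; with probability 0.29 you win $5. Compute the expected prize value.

E[payout] = 44·0.29 + 36·0.28 + 11·0.14 + 5·0.29
 = 12.76 + 10.08 + 1.54 + 1.45
 = 25.83

25.83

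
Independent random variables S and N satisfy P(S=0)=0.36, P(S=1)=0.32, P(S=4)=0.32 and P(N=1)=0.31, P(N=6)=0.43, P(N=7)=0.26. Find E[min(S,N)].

1.3024

E[min(S,N)] = Σ_s Σ_n min(s,n) · P(S=s)P(N=n)
 = 0·0.1116 + 0·0.1548 + 0·0.0936 + 1·0.0992 + 1·0.1376 + 1·0.0832 + 1·0.0992 + 4·0.1376 + 4·0.0832
 = 0 + 0 + 0 + 0.0992 + 0.1376 + 0.0832 + 0.0992 + 0.5504 + 0.3328
 = 1.3024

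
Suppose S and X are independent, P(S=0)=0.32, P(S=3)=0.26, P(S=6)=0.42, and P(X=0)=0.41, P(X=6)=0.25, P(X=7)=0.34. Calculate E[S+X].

7.18

E[S+X] = Σ_s Σ_x (s+x) · P(S=s)P(X=x)
 = 0·0.1312 + 6·0.08 + 7·0.1088 + 3·0.1066 + 9·0.065 + 10·0.0884 + 6·0.1722 + 12·0.105 + 13·0.1428
 = 0 + 0.48 + 0.7616 + 0.3198 + 0.585 + 0.884 + 1.0332 + 1.26 + 1.8564
 = 7.18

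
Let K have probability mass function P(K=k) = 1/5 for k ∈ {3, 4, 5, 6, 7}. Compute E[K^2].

E[K^2] = Σ k^2·P(K=k)
 = 9·1/5 + 16·1/5 + 25·1/5 + 36·1/5 + 49·1/5
 = 9/5 + 16/5 + 5 + 36/5 + 49/5
 = 27

27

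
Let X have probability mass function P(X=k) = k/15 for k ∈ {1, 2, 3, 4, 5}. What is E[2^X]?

E[2^X] = Σ 2^x·P(X=x)
 = 2·1/15 + 4·2/15 + 8·1/5 + 16·4/15 + 32·1/3
 = 2/15 + 8/15 + 8/5 + 64/15 + 32/3
 = 86/5

17.2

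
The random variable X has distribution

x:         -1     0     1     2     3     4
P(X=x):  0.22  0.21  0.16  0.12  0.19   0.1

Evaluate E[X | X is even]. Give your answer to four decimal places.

P(X is even) = 0.21 + 0.12 + 0.1 = 0.43.
E[X | X is even] = [0·0.21 + 2·0.12 + 4·0.1] / 0.43
 = 0.64 / 0.43
 = 64/43

1.4884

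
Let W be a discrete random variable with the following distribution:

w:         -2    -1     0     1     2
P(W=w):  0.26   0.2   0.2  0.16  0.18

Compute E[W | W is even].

-0.25

P(W is even) = 0.26 + 0.2 + 0.18 = 0.64.
E[W | W is even] = [(-2)·0.26 + 0·0.2 + 2·0.18] / 0.64
 = -0.16 / 0.64
 = -1/4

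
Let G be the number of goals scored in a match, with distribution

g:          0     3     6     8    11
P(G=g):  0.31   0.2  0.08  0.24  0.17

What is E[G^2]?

E[G^2] = Σ g^2·P(G=g)
 = 0·0.31 + 9·0.2 + 36·0.08 + 64·0.24 + 121·0.17
 = 0 + 1.8 + 2.88 + 15.36 + 20.57
 = 40.61

40.61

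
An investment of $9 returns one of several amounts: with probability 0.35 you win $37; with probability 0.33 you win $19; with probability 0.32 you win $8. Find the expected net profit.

E[payout] = 37·0.35 + 19·0.33 + 8·0.32
 = 12.95 + 6.27 + 2.56
 = 21.78
Net = 21.78 - 9 = 12.78

12.78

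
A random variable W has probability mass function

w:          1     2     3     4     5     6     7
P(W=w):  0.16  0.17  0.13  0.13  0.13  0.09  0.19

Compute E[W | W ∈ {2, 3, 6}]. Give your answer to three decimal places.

P(W ∈ {2, 3, 6}) = 0.17 + 0.13 + 0.09 = 0.39.
E[W | W ∈ {2, 3, 6}] = [2·0.17 + 3·0.13 + 6·0.09] / 0.39
 = 1.27 / 0.39
 = 127/39

3.256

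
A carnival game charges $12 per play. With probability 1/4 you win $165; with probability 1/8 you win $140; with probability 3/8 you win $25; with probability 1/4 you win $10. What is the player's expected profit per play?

E[payout] = 165·1/4 + 140·1/8 + 25·3/8 + 10·1/4
 = 165/4 + 35/2 + 75/8 + 5/2
 = 565/8
Net = 565/8 - 12 = 469/8

58.625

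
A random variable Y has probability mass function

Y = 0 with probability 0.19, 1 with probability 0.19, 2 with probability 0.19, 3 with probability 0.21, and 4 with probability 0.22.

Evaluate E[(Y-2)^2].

2.04

E[(Y-2)^2] = Σ (y-2)^2·P(Y=y)
 = 4·0.19 + 1·0.19 + 0·0.19 + 1·0.21 + 4·0.22
 = 0.76 + 0.19 + 0 + 0.21 + 0.88
 = 2.04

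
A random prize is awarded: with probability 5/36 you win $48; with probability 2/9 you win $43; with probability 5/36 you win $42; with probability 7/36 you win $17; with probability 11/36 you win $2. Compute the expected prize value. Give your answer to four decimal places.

25.9722

E[payout] = 48·5/36 + 43·2/9 + 42·5/36 + 17·7/36 + 2·11/36
 = 20/3 + 86/9 + 35/6 + 119/36 + 11/18
 = 935/36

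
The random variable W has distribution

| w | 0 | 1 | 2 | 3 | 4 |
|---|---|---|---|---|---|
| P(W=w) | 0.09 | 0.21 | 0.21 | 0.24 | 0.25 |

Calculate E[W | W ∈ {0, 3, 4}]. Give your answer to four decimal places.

2.9655

P(W ∈ {0, 3, 4}) = 0.09 + 0.24 + 0.25 = 0.58.
E[W | W ∈ {0, 3, 4}] = [0·0.09 + 3·0.24 + 4·0.25] / 0.58
 = 1.72 / 0.58
 = 86/29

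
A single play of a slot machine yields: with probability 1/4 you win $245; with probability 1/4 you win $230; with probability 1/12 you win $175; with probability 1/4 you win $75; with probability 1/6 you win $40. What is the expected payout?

E[payout] = 245·1/4 + 230·1/4 + 175·1/12 + 75·1/4 + 40·1/6
 = 245/4 + 115/2 + 175/12 + 75/4 + 20/3
 = 635/4

158.75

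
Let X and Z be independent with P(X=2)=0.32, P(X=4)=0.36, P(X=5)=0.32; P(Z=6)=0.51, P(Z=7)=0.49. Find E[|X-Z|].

2.81

E[|X-Z|] = Σ_x Σ_z |x-z| · P(X=x)P(Z=z)
 = 4·0.1632 + 5·0.1568 + 2·0.1836 + 3·0.1764 + 1·0.1632 + 2·0.1568
 = 0.6528 + 0.784 + 0.3672 + 0.5292 + 0.1632 + 0.3136
 = 2.81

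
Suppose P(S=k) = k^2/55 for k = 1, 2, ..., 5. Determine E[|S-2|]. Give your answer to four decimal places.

E[|S-2|] = Σ |s-2|·P(S=s)
 = 1·1/55 + 0·4/55 + 1·9/55 + 2·16/55 + 3·5/11
 = 1/55 + 0 + 9/55 + 32/55 + 15/11
 = 117/55

2.1273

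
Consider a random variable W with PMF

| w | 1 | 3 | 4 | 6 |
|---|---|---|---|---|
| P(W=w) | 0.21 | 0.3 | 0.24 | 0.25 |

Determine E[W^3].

77.67

E[W^3] = Σ w^3·P(W=w)
 = 1·0.21 + 27·0.3 + 64·0.24 + 216·0.25
 = 0.21 + 8.1 + 15.36 + 54
 = 77.67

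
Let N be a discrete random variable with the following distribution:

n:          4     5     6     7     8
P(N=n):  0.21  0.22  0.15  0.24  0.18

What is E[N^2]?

37.54

E[N^2] = Σ n^2·P(N=n)
 = 16·0.21 + 25·0.22 + 36·0.15 + 49·0.24 + 64·0.18
 = 3.36 + 5.5 + 5.4 + 11.76 + 11.52
 = 37.54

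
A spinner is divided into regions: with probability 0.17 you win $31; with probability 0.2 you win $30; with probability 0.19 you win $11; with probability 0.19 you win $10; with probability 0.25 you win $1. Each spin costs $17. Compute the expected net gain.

E[payout] = 31·0.17 + 30·0.2 + 11·0.19 + 10·0.19 + 1·0.25
 = 5.27 + 6 + 2.09 + 1.9 + 0.25
 = 15.51
Net = 15.51 - 17 = -1.49

-1.49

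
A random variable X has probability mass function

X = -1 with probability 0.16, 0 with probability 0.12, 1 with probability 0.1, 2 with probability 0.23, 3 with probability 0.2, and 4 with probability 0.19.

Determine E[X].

1.76

E[X] = Σ x·P(X=x)
 = (-1)·0.16 + 0·0.12 + 1·0.1 + 2·0.23 + 3·0.2 + 4·0.19
 = (-0.16) + 0 + 0.1 + 0.46 + 0.6 + 0.76
 = 1.76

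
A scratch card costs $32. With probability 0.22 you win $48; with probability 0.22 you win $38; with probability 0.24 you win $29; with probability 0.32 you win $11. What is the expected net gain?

E[payout] = 48·0.22 + 38·0.22 + 29·0.24 + 11·0.32
 = 10.56 + 8.36 + 6.96 + 3.52
 = 29.4
Net = 29.4 - 32 = -2.6

-2.6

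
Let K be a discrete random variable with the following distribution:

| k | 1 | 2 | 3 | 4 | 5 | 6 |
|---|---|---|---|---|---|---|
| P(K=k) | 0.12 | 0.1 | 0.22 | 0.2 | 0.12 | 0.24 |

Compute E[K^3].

86.5

E[K^3] = Σ k^3·P(K=k)
 = 1·0.12 + 8·0.1 + 27·0.22 + 64·0.2 + 125·0.12 + 216·0.24
 = 0.12 + 0.8 + 5.94 + 12.8 + 15 + 51.84
 = 86.5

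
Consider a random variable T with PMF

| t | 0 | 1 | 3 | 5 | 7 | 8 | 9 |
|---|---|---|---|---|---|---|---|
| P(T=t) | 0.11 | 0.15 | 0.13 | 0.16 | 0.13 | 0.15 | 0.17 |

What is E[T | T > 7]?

P(T > 7) = 0.15 + 0.17 = 0.32.
E[T | T > 7] = [8·0.15 + 9·0.17] / 0.32
 = 2.73 / 0.32
 = 273/32

8.53125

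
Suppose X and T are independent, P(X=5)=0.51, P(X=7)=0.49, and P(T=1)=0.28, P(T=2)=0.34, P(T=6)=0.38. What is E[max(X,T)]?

E[max(X,T)] = Σ_x Σ_t max(x,t) · P(X=x)P(T=t)
 = 5·0.1428 + 5·0.1734 + 6·0.1938 + 7·0.1372 + 7·0.1666 + 7·0.1862
 = 0.714 + 0.867 + 1.1628 + 0.9604 + 1.1662 + 1.3034
 = 6.1738

6.1738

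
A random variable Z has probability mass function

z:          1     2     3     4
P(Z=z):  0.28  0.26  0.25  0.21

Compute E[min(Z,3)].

2.18

E[min(Z,3)] = Σ min(z,3)·P(Z=z)
 = 1·0.28 + 2·0.26 + 3·0.25 + 3·0.21
 = 0.28 + 0.52 + 0.75 + 0.63
 = 2.18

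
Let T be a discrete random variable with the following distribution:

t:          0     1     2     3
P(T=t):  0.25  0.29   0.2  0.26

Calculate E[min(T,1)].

E[min(T,1)] = Σ min(t,1)·P(T=t)
 = 0·0.25 + 1·0.29 + 1·0.2 + 1·0.26
 = 0 + 0.29 + 0.2 + 0.26
 = 0.75

0.75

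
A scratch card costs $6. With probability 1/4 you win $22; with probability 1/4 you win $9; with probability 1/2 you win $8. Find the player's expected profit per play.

5.75

E[payout] = 22·1/4 + 9·1/4 + 8·1/2
 = 11/2 + 9/4 + 4
 = 47/4
Net = 47/4 - 6 = 23/4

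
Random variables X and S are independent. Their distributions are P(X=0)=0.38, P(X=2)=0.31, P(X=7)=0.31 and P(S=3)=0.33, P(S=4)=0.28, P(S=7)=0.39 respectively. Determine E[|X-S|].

3.3892

E[|X-S|] = Σ_x Σ_s |x-s| · P(X=x)P(S=s)
 = 3·0.1254 + 4·0.1064 + 7·0.1482 + 1·0.1023 + 2·0.0868 + 5·0.1209 + 4·0.1023 + 3·0.0868 + 0·0.1209
 = 0.3762 + 0.4256 + 1.0374 + 0.1023 + 0.1736 + 0.6045 + 0.4092 + 0.2604 + 0
 = 3.3892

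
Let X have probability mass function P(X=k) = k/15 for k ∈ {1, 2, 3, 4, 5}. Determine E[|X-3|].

1.2

E[|X-3|] = Σ |x-3|·P(X=x)
 = 2·1/15 + 1·2/15 + 0·1/5 + 1·4/15 + 2·1/3
 = 2/15 + 2/15 + 0 + 4/15 + 2/3
 = 6/5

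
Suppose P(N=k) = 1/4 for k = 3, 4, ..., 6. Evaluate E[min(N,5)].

E[min(N,5)] = Σ min(n,5)·P(N=n)
 = 3·1/4 + 4·1/4 + 5·1/4 + 5·1/4
 = 3/4 + 1 + 5/4 + 5/4
 = 17/4

4.25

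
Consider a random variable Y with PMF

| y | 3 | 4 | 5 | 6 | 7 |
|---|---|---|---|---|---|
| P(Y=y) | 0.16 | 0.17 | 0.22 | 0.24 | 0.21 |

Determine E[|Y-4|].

E[|Y-4|] = Σ |y-4|·P(Y=y)
 = 1·0.16 + 0·0.17 + 1·0.22 + 2·0.24 + 3·0.21
 = 0.16 + 0 + 0.22 + 0.48 + 0.63
 = 1.49

1.49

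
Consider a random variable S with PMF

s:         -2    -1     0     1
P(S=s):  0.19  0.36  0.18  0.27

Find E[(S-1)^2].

3.33

E[(S-1)^2] = Σ (s-1)^2·P(S=s)
 = 9·0.19 + 4·0.36 + 1·0.18 + 0·0.27
 = 1.71 + 1.44 + 0.18 + 0
 = 3.33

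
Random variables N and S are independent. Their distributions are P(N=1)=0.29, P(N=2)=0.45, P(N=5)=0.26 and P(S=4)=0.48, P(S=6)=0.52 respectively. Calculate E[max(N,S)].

E[max(N,S)] = Σ_n Σ_s max(n,s) · P(N=n)P(S=s)
 = 4·0.1392 + 6·0.1508 + 4·0.216 + 6·0.234 + 5·0.1248 + 6·0.1352
 = 0.5568 + 0.9048 + 0.864 + 1.404 + 0.624 + 0.8112
 = 5.1648

5.1648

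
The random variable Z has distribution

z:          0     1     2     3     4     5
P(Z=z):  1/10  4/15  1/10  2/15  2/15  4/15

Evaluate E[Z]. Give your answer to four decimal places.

2.7333

E[Z] = Σ z·P(Z=z)
 = 0·1/10 + 1·4/15 + 2·1/10 + 3·2/15 + 4·2/15 + 5·4/15
 = 0 + 4/15 + 1/5 + 2/5 + 8/15 + 4/3
 = 41/15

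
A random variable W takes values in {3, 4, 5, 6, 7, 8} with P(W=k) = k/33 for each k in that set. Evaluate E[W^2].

E[W^2] = Σ w^2·P(W=w)
 = 9·1/11 + 16·4/33 + 25·5/33 + 36·2/11 + 49·7/33 + 64·8/33
 = 9/11 + 64/33 + 125/33 + 72/11 + 343/33 + 512/33
 = 39

39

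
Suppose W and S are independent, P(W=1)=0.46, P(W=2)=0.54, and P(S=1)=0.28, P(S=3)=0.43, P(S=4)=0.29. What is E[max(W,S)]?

2.8812

E[max(W,S)] = Σ_w Σ_s max(w,s) · P(W=w)P(S=s)
 = 1·0.1288 + 3·0.1978 + 4·0.1334 + 2·0.1512 + 3·0.2322 + 4·0.1566
 = 0.1288 + 0.5934 + 0.5336 + 0.3024 + 0.6966 + 0.6264
 = 2.8812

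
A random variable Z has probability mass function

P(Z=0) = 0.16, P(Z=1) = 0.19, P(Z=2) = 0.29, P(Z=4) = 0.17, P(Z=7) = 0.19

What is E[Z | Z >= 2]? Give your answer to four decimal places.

3.9846

P(Z >= 2) = 0.29 + 0.17 + 0.19 = 0.65.
E[Z | Z >= 2] = [2·0.29 + 4·0.17 + 7·0.19] / 0.65
 = 2.59 / 0.65
 = 259/65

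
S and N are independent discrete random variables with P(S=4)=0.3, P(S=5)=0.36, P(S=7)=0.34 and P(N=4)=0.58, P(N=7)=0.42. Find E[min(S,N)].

4.5796

E[min(S,N)] = Σ_s Σ_n min(s,n) · P(S=s)P(N=n)
 = 4·0.174 + 4·0.126 + 4·0.2088 + 5·0.1512 + 4·0.1972 + 7·0.1428
 = 0.696 + 0.504 + 0.8352 + 0.756 + 0.7888 + 0.9996
 = 4.5796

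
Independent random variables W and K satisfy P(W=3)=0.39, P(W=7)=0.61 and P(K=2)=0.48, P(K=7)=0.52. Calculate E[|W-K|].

E[|W-K|] = Σ_w Σ_k |w-k| · P(W=w)P(K=k)
 = 1·0.1872 + 4·0.2028 + 5·0.2928 + 0·0.3172
 = 0.1872 + 0.8112 + 1.464 + 0
 = 2.4624

2.4624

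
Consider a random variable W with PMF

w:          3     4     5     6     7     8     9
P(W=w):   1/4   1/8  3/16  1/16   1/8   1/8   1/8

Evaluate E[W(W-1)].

29.875

E[W(W-1)] = Σ w(w-1)·P(W=w)
 = 6·1/4 + 12·1/8 + 20·3/16 + 30·1/16 + 42·1/8 + 56·1/8 + 72·1/8
 = 3/2 + 3/2 + 15/4 + 15/8 + 21/4 + 7 + 9
 = 239/8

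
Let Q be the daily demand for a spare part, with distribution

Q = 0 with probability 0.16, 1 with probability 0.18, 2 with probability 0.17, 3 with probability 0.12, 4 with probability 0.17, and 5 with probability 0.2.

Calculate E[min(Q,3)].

E[min(Q,3)] = Σ min(q,3)·P(Q=q)
 = 0·0.16 + 1·0.18 + 2·0.17 + 3·0.12 + 3·0.17 + 3·0.2
 = 0 + 0.18 + 0.34 + 0.36 + 0.51 + 0.6
 = 1.99

1.99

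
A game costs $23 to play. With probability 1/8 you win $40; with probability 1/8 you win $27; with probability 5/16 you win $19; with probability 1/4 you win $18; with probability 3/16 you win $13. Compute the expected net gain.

-1.75

E[payout] = 40·1/8 + 27·1/8 + 19·5/16 + 18·1/4 + 13·3/16
 = 5 + 27/8 + 95/16 + 9/2 + 39/16
 = 85/4
Net = 85/4 - 23 = -7/4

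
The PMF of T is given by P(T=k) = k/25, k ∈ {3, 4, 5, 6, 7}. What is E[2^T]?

61.12

E[2^T] = Σ 2^t·P(T=t)
 = 8·3/25 + 16·4/25 + 32·1/5 + 64·6/25 + 128·7/25
 = 24/25 + 64/25 + 32/5 + 384/25 + 896/25
 = 1528/25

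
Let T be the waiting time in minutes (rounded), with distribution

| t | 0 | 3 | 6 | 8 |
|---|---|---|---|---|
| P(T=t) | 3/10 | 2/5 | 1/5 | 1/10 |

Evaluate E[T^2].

17.2

E[T^2] = Σ t^2·P(T=t)
 = 0·3/10 + 9·2/5 + 36·1/5 + 64·1/10
 = 0 + 18/5 + 36/5 + 32/5
 = 86/5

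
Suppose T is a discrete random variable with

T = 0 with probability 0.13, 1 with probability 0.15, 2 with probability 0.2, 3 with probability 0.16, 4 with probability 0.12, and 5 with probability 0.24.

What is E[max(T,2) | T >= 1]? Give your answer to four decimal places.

P(T >= 1) = 0.15 + 0.2 + 0.16 + 0.12 + 0.24 = 0.87.
E[max(T,2) | T >= 1] = [2·0.15 + 2·0.2 + 3·0.16 + 4·0.12 + 5·0.24] / 0.87
 = 2.86 / 0.87
 = 286/87

3.2874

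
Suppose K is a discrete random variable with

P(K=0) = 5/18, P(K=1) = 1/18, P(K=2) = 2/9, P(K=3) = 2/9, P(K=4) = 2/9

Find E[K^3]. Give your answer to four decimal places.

E[K^3] = Σ k^3·P(K=k)
 = 0·5/18 + 1·1/18 + 8·2/9 + 27·2/9 + 64·2/9
 = 0 + 1/18 + 16/9 + 6 + 128/9
 = 397/18

22.0556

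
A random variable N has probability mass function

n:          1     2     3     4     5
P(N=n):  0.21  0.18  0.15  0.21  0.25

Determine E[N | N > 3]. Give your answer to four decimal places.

P(N > 3) = 0.21 + 0.25 = 0.46.
E[N | N > 3] = [4·0.21 + 5·0.25] / 0.46
 = 2.09 / 0.46
 = 209/46

4.5435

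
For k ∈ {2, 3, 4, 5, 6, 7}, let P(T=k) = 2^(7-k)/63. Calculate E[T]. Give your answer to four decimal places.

E[T] = Σ t·P(T=t)
 = 2·32/63 + 3·16/63 + 4·8/63 + 5·4/63 + 6·2/63 + 7·1/63
 = 64/63 + 16/21 + 32/63 + 20/63 + 4/21 + 1/9
 = 61/21

2.9048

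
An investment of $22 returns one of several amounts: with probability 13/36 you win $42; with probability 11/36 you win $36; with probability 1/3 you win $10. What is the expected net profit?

7.5

E[payout] = 42·13/36 + 36·11/36 + 10·1/3
 = 91/6 + 11 + 10/3
 = 59/2
Net = 59/2 - 22 = 15/2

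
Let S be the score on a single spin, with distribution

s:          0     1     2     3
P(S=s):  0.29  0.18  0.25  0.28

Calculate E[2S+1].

4.04

E[2S+1] = Σ (2s+1)·P(S=s)
 = 1·0.29 + 3·0.18 + 5·0.25 + 7·0.28
 = 0.29 + 0.54 + 1.25 + 1.96
 = 4.04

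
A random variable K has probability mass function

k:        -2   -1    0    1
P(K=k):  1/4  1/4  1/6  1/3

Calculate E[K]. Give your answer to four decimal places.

E[K] = Σ k·P(K=k)
 = (-2)·1/4 + (-1)·1/4 + 0·1/6 + 1·1/3
 = (-1/2) + (-1/4) + 0 + 1/3
 = -5/12

-0.4167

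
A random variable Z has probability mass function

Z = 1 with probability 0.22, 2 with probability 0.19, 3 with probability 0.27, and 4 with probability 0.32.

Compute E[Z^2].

E[Z^2] = Σ z^2·P(Z=z)
 = 1·0.22 + 4·0.19 + 9·0.27 + 16·0.32
 = 0.22 + 0.76 + 2.43 + 5.12
 = 8.53

8.53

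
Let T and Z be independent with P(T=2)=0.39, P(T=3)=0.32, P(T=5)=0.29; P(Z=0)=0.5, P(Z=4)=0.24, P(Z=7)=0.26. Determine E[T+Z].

5.97

E[T+Z] = Σ_t Σ_z (t+z) · P(T=t)P(Z=z)
 = 2·0.195 + 6·0.0936 + 9·0.1014 + 3·0.16 + 7·0.0768 + 10·0.0832 + 5·0.145 + 9·0.0696 + 12·0.0754
 = 0.39 + 0.5616 + 0.9126 + 0.48 + 0.5376 + 0.832 + 0.725 + 0.6264 + 0.9048
 = 5.97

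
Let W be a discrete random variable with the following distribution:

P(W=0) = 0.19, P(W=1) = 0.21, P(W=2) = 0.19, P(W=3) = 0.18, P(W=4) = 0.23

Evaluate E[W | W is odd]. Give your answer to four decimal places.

P(W is odd) = 0.21 + 0.18 = 0.39.
E[W | W is odd] = [1·0.21 + 3·0.18] / 0.39
 = 0.75 / 0.39
 = 25/13

1.9231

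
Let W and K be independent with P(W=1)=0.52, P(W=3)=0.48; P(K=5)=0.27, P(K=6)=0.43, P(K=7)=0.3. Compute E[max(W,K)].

E[max(W,K)] = Σ_w Σ_k max(w,k) · P(W=w)P(K=k)
 = 5·0.1404 + 6·0.2236 + 7·0.156 + 5·0.1296 + 6·0.2064 + 7·0.144
 = 0.702 + 1.3416 + 1.092 + 0.648 + 1.2384 + 1.008
 = 6.03

6.03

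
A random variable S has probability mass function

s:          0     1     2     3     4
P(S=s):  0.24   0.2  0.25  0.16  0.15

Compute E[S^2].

5.04

E[S^2] = Σ s^2·P(S=s)
 = 0·0.24 + 1·0.2 + 4·0.25 + 9·0.16 + 16·0.15
 = 0 + 0.2 + 1 + 1.44 + 2.4
 = 5.04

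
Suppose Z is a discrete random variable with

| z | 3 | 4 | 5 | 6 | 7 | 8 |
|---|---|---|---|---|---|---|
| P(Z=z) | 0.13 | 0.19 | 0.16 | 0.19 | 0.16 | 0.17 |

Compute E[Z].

5.57

E[Z] = Σ z·P(Z=z)
 = 3·0.13 + 4·0.19 + 5·0.16 + 6·0.19 + 7·0.16 + 8·0.17
 = 0.39 + 0.76 + 0.8 + 1.14 + 1.12 + 1.36
 = 5.57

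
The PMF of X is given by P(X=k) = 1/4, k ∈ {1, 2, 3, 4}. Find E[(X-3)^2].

1.5

E[(X-3)^2] = Σ (x-3)^2·P(X=x)
 = 4·1/4 + 1·1/4 + 0·1/4 + 1·1/4
 = 1 + 1/4 + 0 + 1/4
 = 3/2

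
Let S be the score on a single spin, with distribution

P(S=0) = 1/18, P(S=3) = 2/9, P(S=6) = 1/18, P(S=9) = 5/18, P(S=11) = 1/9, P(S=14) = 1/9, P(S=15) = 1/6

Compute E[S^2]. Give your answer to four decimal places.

99.2222

E[S^2] = Σ s^2·P(S=s)
 = 0·1/18 + 9·2/9 + 36·1/18 + 81·5/18 + 121·1/9 + 196·1/9 + 225·1/6
 = 0 + 2 + 2 + 45/2 + 121/9 + 196/9 + 75/2
 = 893/9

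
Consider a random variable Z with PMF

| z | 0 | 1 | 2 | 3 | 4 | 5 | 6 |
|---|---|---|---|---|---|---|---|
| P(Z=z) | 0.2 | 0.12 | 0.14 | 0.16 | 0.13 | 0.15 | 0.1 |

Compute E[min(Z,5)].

E[min(Z,5)] = Σ min(z,5)·P(Z=z)
 = 0·0.2 + 1·0.12 + 2·0.14 + 3·0.16 + 4·0.13 + 5·0.15 + 5·0.1
 = 0 + 0.12 + 0.28 + 0.48 + 0.52 + 0.75 + 0.5
 = 2.65

2.65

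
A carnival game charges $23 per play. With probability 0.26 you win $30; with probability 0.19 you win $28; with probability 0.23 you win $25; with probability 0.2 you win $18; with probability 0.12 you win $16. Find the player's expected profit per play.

E[payout] = 30·0.26 + 28·0.19 + 25·0.23 + 18·0.2 + 16·0.12
 = 7.8 + 5.32 + 5.75 + 3.6 + 1.92
 = 24.39
Net = 24.39 - 23 = 1.39

1.39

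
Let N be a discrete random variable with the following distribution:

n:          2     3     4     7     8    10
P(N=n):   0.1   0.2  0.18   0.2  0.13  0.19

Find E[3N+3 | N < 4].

11

P(N < 4) = 0.1 + 0.2 = 0.3.
E[3N+3 | N < 4] = [9·0.1 + 12·0.2] / 0.3
 = 3.3 / 0.3
 = 11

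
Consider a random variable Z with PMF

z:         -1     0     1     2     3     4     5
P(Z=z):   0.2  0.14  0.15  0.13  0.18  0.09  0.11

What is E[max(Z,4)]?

E[max(Z,4)] = Σ max(z,4)·P(Z=z)
 = 4·0.2 + 4·0.14 + 4·0.15 + 4·0.13 + 4·0.18 + 4·0.09 + 5·0.11
 = 0.8 + 0.56 + 0.6 + 0.52 + 0.72 + 0.36 + 0.55
 = 4.11

4.11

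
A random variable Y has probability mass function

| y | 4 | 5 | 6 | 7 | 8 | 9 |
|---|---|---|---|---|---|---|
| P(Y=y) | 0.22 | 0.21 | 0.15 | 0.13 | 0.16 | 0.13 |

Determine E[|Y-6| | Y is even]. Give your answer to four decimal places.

P(Y is even) = 0.22 + 0.15 + 0.16 = 0.53.
E[|Y-6| | Y is even] = [2·0.22 + 0·0.15 + 2·0.16] / 0.53
 = 0.76 / 0.53
 = 76/53

1.4340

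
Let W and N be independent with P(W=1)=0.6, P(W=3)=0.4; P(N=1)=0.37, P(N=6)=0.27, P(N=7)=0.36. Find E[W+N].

E[W+N] = Σ_w Σ_n (w+n) · P(W=w)P(N=n)
 = 2·0.222 + 7·0.162 + 8·0.216 + 4·0.148 + 9·0.108 + 10·0.144
 = 0.444 + 1.134 + 1.728 + 0.592 + 0.972 + 1.44
 = 6.31

6.31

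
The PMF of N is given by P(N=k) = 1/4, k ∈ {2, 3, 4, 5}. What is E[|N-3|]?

1

E[|N-3|] = Σ |n-3|·P(N=n)
 = 1·1/4 + 0·1/4 + 1·1/4 + 2·1/4
 = 1/4 + 0 + 1/4 + 1/2
 = 1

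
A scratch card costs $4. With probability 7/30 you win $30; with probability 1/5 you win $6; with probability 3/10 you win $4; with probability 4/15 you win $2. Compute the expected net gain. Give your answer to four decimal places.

E[payout] = 30·7/30 + 6·1/5 + 4·3/10 + 2·4/15
 = 7 + 6/5 + 6/5 + 8/15
 = 149/15
Net = 149/15 - 4 = 89/15

5.9333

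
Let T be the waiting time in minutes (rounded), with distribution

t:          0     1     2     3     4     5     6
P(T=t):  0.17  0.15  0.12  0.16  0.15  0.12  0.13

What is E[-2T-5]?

-10.7

E[-2T-5] = Σ (-2t-5)·P(T=t)
 = (-5)·0.17 + (-7)·0.15 + (-9)·0.12 + (-11)·0.16 + (-13)·0.15 + (-15)·0.12 + (-17)·0.13
 = (-0.85) + (-1.05) + (-1.08) + (-1.76) + (-1.95) + (-1.8) + (-2.21)
 = -10.7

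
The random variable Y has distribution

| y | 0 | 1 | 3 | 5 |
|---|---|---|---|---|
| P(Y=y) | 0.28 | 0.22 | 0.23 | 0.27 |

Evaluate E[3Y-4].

2.78

E[3Y-4] = Σ (3y-4)·P(Y=y)
 = (-4)·0.28 + (-1)·0.22 + 5·0.23 + 11·0.27
 = (-1.12) + (-0.22) + 1.15 + 2.97
 = 2.78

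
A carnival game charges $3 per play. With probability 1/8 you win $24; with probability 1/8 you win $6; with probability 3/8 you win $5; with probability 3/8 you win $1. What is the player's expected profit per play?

E[payout] = 24·1/8 + 6·1/8 + 5·3/8 + 1·3/8
 = 3 + 3/4 + 15/8 + 3/8
 = 6
Net = 6 - 3 = 3

3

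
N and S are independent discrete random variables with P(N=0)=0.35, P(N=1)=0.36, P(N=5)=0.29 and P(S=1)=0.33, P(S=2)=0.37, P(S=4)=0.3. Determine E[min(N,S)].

E[min(N,S)] = Σ_n Σ_s min(n,s) · P(N=n)P(S=s)
 = 0·0.1155 + 0·0.1295 + 0·0.105 + 1·0.1188 + 1·0.1332 + 1·0.108 + 1·0.0957 + 2·0.1073 + 4·0.087
 = 0 + 0 + 0 + 0.1188 + 0.1332 + 0.108 + 0.0957 + 0.2146 + 0.348
 = 1.0183

1.0183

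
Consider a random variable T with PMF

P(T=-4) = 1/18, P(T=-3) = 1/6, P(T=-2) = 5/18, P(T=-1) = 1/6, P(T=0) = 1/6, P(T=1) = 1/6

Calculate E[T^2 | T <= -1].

P(T <= -1) = 1/18 + 1/6 + 5/18 + 1/6 = 2/3.
E[T^2 | T <= -1] = [16·1/18 + 9·1/6 + 4·5/18 + 1·1/6] / (2/3)
 = 11/3 / (2/3)
 = 11/2

5.5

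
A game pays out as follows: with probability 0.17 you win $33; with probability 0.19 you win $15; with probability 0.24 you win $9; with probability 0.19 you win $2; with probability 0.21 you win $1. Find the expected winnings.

E[payout] = 33·0.17 + 15·0.19 + 9·0.24 + 2·0.19 + 1·0.21
 = 5.61 + 2.85 + 2.16 + 0.38 + 0.21
 = 11.21

11.21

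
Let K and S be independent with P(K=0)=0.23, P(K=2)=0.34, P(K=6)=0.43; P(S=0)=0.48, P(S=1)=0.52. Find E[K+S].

E[K+S] = Σ_k Σ_s (k+s) · P(K=k)P(S=s)
 = 0·0.1104 + 1·0.1196 + 2·0.1632 + 3·0.1768 + 6·0.2064 + 7·0.2236
 = 0 + 0.1196 + 0.3264 + 0.5304 + 1.2384 + 1.5652
 = 3.78

3.78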